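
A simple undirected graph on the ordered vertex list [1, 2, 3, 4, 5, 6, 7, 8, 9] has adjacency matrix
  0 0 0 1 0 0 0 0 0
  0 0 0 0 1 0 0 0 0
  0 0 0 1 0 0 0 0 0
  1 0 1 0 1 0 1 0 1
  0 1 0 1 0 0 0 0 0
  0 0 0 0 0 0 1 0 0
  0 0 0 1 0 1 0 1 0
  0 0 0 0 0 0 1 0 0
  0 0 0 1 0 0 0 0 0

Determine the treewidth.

1

A width-1 tree decomposition is:
Bags: B1 = {4, 5}  B2 = {2, 5}  B3 = {4, 7}  B4 = {7, 8}  B5 = {4, 9}  B6 = {3, 4}  B7 = {1, 4}  B8 = {6, 7}
Tree: B1–B2, B1–B3, B3–B4, B3–B5, B1–B6, B3–B7, B4–B8
Every bag has size at most 2, so the width is 2 − 1 = 1 and tw(G) ≤ 1. Since G has at least one edge (e.g. 5–4), it is not an edgeless graph, so tw(G) ≥ 1. The upper and lower bounds meet at 1, so that is the treewidth.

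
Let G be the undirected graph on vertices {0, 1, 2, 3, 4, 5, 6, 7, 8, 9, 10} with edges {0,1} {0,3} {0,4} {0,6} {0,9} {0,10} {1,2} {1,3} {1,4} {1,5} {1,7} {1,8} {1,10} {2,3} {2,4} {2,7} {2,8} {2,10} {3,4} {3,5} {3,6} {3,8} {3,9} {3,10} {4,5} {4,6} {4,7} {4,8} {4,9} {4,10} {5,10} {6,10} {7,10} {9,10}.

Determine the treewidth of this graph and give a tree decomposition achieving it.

The largest bag has 5 vertices, giving width 4; this decomposition certifies tw(G) ≤ 4. Conversely, {1, 2, 3, 4, 8} is a clique of size 5, and the vertices of any clique must share a bag in every tree decomposition; so some bag has ≥ 5 vertices and tw(G) ≥ 4. The upper and lower bounds meet at 4, so that is the treewidth.

Treewidth 4.
Bags: B1 = {1, 2, 3, 4, 10}  B2 = {1, 2, 3, 4, 8}  B3 = {0, 1, 3, 4, 10}  B4 = {1, 3, 4, 5, 10}  B5 = {0, 3, 4, 6, 10}  B6 = {1, 2, 4, 7, 10}  B7 = {0, 3, 4, 9, 10}
Tree: B1–B2, B1–B3, B1–B4, B3–B5, B1–B6, B3–B7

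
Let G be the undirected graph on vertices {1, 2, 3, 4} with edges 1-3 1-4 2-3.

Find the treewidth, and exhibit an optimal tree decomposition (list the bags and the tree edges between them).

Each bag holds 2 vertices, so the decomposition has width 1, which upper-bounds the treewidth. Any graph with an edge has treewidth ≥ 1, and G has the edge 3–2. Hence tw(G) = 1 exactly.

Treewidth 1.
Bags: B1 = {2, 3}  B2 = {1, 3}  B3 = {1, 4}
Tree: B1–B2, B2–B3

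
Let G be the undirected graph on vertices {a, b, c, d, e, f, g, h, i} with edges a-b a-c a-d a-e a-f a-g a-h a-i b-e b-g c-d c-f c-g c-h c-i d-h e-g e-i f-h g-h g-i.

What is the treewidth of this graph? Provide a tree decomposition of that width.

The largest bag has 4 vertices, giving width 3; this decomposition certifies tw(G) ≤ 3. On the other hand G contains the 4-clique {a, c, d, h}. A clique must lie in a single bag of any decomposition, so no decomposition can have width below 3. The upper and lower bounds meet at 3, so that is the treewidth.

Treewidth 3.
Bags: B1 = {a, c, g, h}  B2 = {a, c, g, i}  B3 = {a, c, d, h}  B4 = {a, e, g, i}  B5 = {a, b, e, g}  B6 = {a, c, f, h}
Tree: B1–B2, B1–B3, B2–B4, B4–B5, B3–B6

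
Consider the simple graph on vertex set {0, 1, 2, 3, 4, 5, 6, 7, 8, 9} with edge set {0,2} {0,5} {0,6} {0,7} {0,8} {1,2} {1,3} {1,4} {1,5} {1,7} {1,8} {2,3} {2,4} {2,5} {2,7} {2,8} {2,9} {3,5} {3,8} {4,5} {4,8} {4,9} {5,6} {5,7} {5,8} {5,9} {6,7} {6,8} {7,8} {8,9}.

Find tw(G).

4

A width-4 tree decomposition is:
Bags: B1 = {1, 2, 5, 7, 8}  B2 = {0, 2, 5, 7, 8}  B3 = {1, 2, 4, 5, 8}  B4 = {1, 2, 3, 5, 8}  B5 = {2, 4, 5, 8, 9}  B6 = {0, 5, 6, 7, 8}
Tree: B1–B2, B1–B3, B3–B4, B3–B5, B2–B6
The largest bag has 5 vertices, giving width 4; this decomposition certifies tw(G) ≤ 4. Conversely, {0, 2, 5, 7, 8} is a clique of size 5, and the vertices of any clique must share a bag in every tree decomposition; so some bag has ≥ 5 vertices and tw(G) ≥ 4. The upper and lower bounds meet at 4, so that is the treewidth.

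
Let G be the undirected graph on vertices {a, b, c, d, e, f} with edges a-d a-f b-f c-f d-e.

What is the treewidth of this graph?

1

A width-1 tree decomposition is:
Bags: B1 = {a, f}  B2 = {b, f}  B3 = {c, f}  B4 = {a, d}  B5 = {d, e}
Tree: B1–B2, B1–B3, B1–B4, B4–B5
The largest bag has 2 vertices, giving width 1; this decomposition certifies tw(G) ≤ 1. Since G has at least one edge (e.g. a–f), it is not an edgeless graph, so tw(G) ≥ 1. Therefore the treewidth is 1.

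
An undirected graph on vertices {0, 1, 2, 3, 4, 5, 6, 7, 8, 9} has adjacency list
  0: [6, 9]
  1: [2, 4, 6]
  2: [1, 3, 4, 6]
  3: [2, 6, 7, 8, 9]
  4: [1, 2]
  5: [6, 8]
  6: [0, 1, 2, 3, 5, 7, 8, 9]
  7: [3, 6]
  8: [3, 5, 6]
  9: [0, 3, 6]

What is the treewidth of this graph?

2

A width-2 tree decomposition is:
Bags: B1 = {3, 6, 8}  B2 = {2, 3, 6}  B3 = {3, 6, 9}  B4 = {0, 6, 9}  B5 = {1, 2, 6}  B6 = {5, 6, 8}  B7 = {1, 2, 4}  B8 = {3, 6, 7}
Tree: B1–B2, B1–B3, B3–B4, B2–B5, B1–B6, B5–B7, B3–B8
The largest bag has 3 vertices, giving width 2; this decomposition certifies tw(G) ≤ 2. Conversely, {1, 2, 4} is a clique of size 3, and the vertices of any clique must share a bag in every tree decomposition; so some bag has ≥ 3 vertices and tw(G) ≥ 2. Hence tw(G) = 2 exactly.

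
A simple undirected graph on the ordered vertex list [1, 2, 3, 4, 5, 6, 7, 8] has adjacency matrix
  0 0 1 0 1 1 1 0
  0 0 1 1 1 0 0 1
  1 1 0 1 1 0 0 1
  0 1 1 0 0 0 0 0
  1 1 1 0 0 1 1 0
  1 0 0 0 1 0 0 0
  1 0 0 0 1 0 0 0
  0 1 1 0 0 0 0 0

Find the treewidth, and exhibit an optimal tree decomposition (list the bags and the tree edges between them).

Every bag has size at most 3, so the width is 3 − 1 = 2 and tw(G) ≤ 2. Conversely, {1, 3, 5} is a clique of size 3, and the vertices of any clique must share a bag in every tree decomposition; so some bag has ≥ 3 vertices and tw(G) ≥ 2. Combining the bounds, tw(G) = 2.

Treewidth 2.
One optimal decomposition is:
Bags: B1 = {1, 3, 5}  B2 = {2, 3, 5}  B3 = {2, 3, 8}  B4 = {1, 5, 7}  B5 = {1, 5, 6}  B6 = {2, 3, 4}
Tree: B1–B2, B2–B3, B1–B4, B1–B5, B3–B6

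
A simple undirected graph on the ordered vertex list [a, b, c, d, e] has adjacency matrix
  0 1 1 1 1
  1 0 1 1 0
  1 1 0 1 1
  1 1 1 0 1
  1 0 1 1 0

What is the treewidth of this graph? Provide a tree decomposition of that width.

The largest bag has 4 vertices, giving width 3; this decomposition certifies tw(G) ≤ 3. On the other hand G contains the 4-clique {a, c, d, e}. A clique must lie in a single bag of any decomposition, so no decomposition can have width below 3. Therefore the treewidth is 3.

Treewidth 3.
One optimal decomposition is:
Bags: B1 = {a, b, c, d}  B2 = {a, c, d, e}
Tree: B1–B2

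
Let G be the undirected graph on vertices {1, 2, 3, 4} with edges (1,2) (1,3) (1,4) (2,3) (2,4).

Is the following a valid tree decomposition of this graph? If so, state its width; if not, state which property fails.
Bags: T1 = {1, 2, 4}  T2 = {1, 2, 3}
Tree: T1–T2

Yes; width 2.

Every vertex of G appears in some bag (union = {1, 2, 3, 4}); every edge is covered by a bag; and for each vertex v the set of bags containing v is connected in the bag tree. The decomposition is therefore valid. The largest bag has 3 vertices, so the width is 2.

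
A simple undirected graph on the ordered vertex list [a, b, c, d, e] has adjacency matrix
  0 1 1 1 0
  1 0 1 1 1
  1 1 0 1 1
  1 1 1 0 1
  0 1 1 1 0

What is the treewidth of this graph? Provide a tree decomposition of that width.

Treewidth 3.
Bags: B1 = {b, c, d, e}  B2 = {a, b, c, d}
Tree: B1–B2

The largest bag has 4 vertices, giving width 3; this decomposition certifies tw(G) ≤ 3. On the other hand G contains the 4-clique {b, c, d, e}. A clique must lie in a single bag of any decomposition, so no decomposition can have width below 3. Hence tw(G) = 3 exactly.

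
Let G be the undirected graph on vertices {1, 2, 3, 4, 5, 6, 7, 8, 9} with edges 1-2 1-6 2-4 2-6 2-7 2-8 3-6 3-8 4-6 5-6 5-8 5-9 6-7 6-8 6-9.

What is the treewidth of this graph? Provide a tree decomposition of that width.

Treewidth 2.
One such decomposition:
Bags: B1 = {1, 2, 6}  B2 = {2, 6, 7}  B3 = {2, 6, 8}  B4 = {3, 6, 8}  B5 = {2, 4, 6}  B6 = {5, 6, 8}  B7 = {5, 6, 9}
Tree: B1–B2, B1–B3, B3–B4, B2–B5, B3–B6, B6–B7

Each bag holds 3 vertices, so the decomposition has width 2, which upper-bounds the treewidth. Conversely, {5, 6, 9} is a clique of size 3, and the vertices of any clique must share a bag in every tree decomposition; so some bag has ≥ 3 vertices and tw(G) ≥ 2. Therefore the treewidth is 2.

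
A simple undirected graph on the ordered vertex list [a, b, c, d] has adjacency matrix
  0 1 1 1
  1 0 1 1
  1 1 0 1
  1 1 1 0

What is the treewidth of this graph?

3

A width-3 tree decomposition is:
Bags: B1 = {a, b, c, d}
Tree: (single bag)
With just one bag of size 4, the width is 4 − 1 = 3, so tw(G) ≤ 3. Conversely, {a, b, c, d} is a clique of size 4, and the vertices of any clique must share a bag in every tree decomposition; so some bag has ≥ 4 vertices and tw(G) ≥ 3. Hence tw(G) = 3 exactly.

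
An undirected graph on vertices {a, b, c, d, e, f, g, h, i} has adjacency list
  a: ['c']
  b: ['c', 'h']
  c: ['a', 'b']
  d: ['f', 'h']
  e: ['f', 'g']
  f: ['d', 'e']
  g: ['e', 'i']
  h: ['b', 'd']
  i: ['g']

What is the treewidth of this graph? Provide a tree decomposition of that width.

Every bag has size at most 2, so the width is 2 − 1 = 1 and tw(G) ≤ 1. Any graph with an edge has treewidth ≥ 1, and G has the edge a–c. Combining the bounds, tw(G) = 1.

Treewidth 1.
Bags: B1 = {a, c}  B2 = {b, c}  B3 = {b, h}  B4 = {d, h}  B5 = {d, f}  B6 = {e, f}  B7 = {e, g}  B8 = {g, i}
Tree: B1–B2, B2–B3, B3–B4, B4–B5, B5–B6, B6–B7, B7–B8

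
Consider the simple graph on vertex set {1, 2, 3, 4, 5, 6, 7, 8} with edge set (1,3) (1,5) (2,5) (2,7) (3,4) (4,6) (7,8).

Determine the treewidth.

1

A width-1 tree decomposition is:
Bags: B1 = {7, 8}  B2 = {2, 7}  B3 = {2, 5}  B4 = {1, 5}  B5 = {1, 3}  B6 = {3, 4}  B7 = {4, 6}
Tree: B1–B2, B2–B3, B3–B4, B4–B5, B5–B6, B6–B7
Every bag has size at most 2, so the width is 2 − 1 = 1 and tw(G) ≤ 1. Since G has at least one edge (e.g. 8–7), it is not an edgeless graph, so tw(G) ≥ 1. Combining the bounds, tw(G) = 1.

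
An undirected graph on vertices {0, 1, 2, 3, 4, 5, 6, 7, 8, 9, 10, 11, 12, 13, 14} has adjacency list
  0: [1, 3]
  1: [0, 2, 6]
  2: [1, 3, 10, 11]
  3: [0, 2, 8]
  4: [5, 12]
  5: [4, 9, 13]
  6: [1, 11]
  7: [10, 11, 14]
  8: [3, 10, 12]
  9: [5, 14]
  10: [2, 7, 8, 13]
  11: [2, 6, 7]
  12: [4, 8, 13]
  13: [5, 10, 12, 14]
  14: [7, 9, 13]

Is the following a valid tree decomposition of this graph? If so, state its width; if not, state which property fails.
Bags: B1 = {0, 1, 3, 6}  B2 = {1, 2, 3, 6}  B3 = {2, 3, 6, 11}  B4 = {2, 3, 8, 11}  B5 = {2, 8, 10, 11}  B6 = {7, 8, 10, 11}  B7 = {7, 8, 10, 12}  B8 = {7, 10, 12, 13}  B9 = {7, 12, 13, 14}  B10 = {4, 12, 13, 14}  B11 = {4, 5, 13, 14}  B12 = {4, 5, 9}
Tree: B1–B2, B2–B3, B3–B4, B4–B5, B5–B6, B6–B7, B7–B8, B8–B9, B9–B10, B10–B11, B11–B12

No — edge (14,9) lies in no bag.

A tree decomposition must satisfy three properties: every vertex lies in some bag; for every edge, both endpoints lie together in some bag; and for every vertex, the bags containing it form a connected subtree. Here edge (14,9) lies in no bag, so the decomposition is invalid.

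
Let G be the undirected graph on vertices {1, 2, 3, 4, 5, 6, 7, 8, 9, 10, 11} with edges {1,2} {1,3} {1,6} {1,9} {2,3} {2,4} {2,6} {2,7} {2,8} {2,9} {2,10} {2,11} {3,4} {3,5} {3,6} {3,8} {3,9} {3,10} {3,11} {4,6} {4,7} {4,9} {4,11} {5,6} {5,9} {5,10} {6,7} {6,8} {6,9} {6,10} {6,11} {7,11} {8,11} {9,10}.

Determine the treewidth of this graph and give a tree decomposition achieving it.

Treewidth 4.
One optimal decomposition is:
Bags: B1 = {2, 3, 4, 6, 11}  B2 = {2, 3, 4, 6, 9}  B3 = {2, 3, 6, 8, 11}  B4 = {2, 3, 6, 9, 10}  B5 = {2, 4, 6, 7, 11}  B6 = {3, 5, 6, 9, 10}  B7 = {1, 2, 3, 6, 9}
Tree: B1–B2, B1–B3, B2–B4, B1–B5, B4–B6, B2–B7

Every bag has size at most 5, so the width is 5 − 1 = 4 and tw(G) ≤ 4. On the other hand G contains the 5-clique {2, 3, 6, 8, 11}. A clique must lie in a single bag of any decomposition, so no decomposition can have width below 4. Combining the bounds, tw(G) = 4.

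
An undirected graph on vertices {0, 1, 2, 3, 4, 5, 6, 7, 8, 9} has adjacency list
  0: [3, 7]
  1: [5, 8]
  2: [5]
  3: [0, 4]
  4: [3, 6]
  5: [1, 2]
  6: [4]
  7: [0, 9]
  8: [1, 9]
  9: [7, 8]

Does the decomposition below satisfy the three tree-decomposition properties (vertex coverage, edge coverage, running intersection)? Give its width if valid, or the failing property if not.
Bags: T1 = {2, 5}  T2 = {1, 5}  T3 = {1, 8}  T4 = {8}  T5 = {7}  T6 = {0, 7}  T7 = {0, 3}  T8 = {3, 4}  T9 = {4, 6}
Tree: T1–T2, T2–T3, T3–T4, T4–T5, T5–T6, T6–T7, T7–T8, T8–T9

No — vertex 9 appears in no bag.

A tree decomposition must satisfy three properties: every vertex lies in some bag; for every edge, both endpoints lie together in some bag; and for every vertex, the bags containing it form a connected subtree. Here vertex 9 appears in no bag, so the decomposition is invalid.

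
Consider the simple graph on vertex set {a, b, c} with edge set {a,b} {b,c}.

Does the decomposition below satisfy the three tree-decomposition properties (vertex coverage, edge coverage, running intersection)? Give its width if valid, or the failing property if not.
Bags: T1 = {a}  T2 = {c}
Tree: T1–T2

A tree decomposition must satisfy three properties: every vertex lies in some bag; for every edge, both endpoints lie together in some bag; and for every vertex, the bags containing it form a connected subtree. Here vertex b appears in no bag, so the decomposition is invalid.

No — vertex b appears in no bag.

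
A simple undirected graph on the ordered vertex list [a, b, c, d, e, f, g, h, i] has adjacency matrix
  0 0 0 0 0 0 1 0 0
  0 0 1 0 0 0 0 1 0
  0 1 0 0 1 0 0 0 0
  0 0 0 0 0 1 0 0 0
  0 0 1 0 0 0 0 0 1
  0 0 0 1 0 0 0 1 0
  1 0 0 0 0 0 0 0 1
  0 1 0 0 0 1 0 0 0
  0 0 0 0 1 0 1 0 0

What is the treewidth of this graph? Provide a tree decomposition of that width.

Every bag has size at most 2, so the width is 2 − 1 = 1 and tw(G) ≤ 1. Since G has at least one edge (e.g. d–f), it is not an edgeless graph, so tw(G) ≥ 1. The upper and lower bounds meet at 1, so that is the treewidth.

Treewidth 1.
One such decomposition:
Bags: B1 = {d, f}  B2 = {f, h}  B3 = {b, h}  B4 = {b, c}  B5 = {c, e}  B6 = {e, i}  B7 = {g, i}  B8 = {a, g}
Tree: B1–B2, B2–B3, B3–B4, B4–B5, B5–B6, B6–B7, B7–B8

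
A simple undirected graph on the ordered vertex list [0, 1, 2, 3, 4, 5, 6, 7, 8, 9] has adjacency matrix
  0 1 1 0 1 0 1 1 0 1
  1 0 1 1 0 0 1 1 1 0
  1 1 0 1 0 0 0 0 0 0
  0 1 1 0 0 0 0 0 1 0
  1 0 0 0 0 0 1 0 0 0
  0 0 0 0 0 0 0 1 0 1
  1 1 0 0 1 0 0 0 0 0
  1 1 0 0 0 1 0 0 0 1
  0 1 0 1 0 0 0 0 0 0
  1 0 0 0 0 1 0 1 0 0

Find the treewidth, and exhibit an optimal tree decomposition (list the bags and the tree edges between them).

Treewidth 2.
One such decomposition:
Bags: B1 = {1, 2, 3}  B2 = {0, 1, 2}  B3 = {0, 1, 7}  B4 = {0, 7, 9}  B5 = {5, 7, 9}  B6 = {0, 1, 6}  B7 = {0, 4, 6}  B8 = {1, 3, 8}
Tree: B1–B2, B2–B3, B3–B4, B4–B5, B3–B6, B6–B7, B1–B8

Each bag holds 3 vertices, so the decomposition has width 2, which upper-bounds the treewidth. Conversely, {0, 1, 2} is a clique of size 3, and the vertices of any clique must share a bag in every tree decomposition; so some bag has ≥ 3 vertices and tw(G) ≥ 2. Combining the bounds, tw(G) = 2.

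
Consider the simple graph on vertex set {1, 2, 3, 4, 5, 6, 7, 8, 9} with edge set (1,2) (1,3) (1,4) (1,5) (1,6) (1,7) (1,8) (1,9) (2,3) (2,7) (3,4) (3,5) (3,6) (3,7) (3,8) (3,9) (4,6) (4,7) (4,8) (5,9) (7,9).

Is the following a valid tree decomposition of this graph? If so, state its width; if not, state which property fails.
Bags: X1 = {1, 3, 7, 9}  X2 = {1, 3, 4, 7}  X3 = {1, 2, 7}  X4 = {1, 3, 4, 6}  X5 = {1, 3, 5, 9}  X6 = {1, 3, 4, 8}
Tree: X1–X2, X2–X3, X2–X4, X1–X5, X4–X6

A tree decomposition must satisfy three properties: every vertex lies in some bag; for every edge, both endpoints lie together in some bag; and for every vertex, the bags containing it form a connected subtree. Here edge (3,2) lies in no bag, so the decomposition is invalid.

No — edge (3,2) lies in no bag.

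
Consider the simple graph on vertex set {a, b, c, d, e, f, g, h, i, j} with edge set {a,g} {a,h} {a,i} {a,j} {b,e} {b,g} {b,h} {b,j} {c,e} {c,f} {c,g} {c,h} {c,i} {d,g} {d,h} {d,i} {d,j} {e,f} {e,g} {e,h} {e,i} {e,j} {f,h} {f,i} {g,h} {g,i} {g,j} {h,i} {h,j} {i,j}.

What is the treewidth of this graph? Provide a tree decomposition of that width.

Treewidth 4.
One optimal decomposition is:
Bags: B1 = {c, e, g, h, i}  B2 = {e, g, h, i, j}  B3 = {c, e, f, h, i}  B4 = {a, g, h, i, j}  B5 = {d, g, h, i, j}  B6 = {b, e, g, h, j}
Tree: B1–B2, B1–B3, B2–B4, B2–B5, B2–B6

Each bag holds 5 vertices, so the decomposition has width 4, which upper-bounds the treewidth. On the other hand G contains the 5-clique {b, e, g, h, j}. A clique must lie in a single bag of any decomposition, so no decomposition can have width below 4. Combining the bounds, tw(G) = 4.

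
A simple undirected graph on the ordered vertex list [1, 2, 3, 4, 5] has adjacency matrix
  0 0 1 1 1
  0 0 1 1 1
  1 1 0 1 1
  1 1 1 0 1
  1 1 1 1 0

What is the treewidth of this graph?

3

A width-3 tree decomposition is:
Bags: B1 = {2, 3, 4, 5}  B2 = {1, 3, 4, 5}
Tree: B1–B2
The largest bag has 4 vertices, giving width 3; this decomposition certifies tw(G) ≤ 3. On the other hand G contains the 4-clique {1, 3, 4, 5}. A clique must lie in a single bag of any decomposition, so no decomposition can have width below 3. The upper and lower bounds meet at 3, so that is the treewidth.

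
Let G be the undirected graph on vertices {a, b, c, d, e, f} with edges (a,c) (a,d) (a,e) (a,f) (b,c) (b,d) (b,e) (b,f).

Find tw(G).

A width-2 tree decomposition is:
Bags: B1 = {a, b, d}  B2 = {a, b, f}  B3 = {a, b, c}  B4 = {a, b, e}
Tree: B1–B2, B2–B3, B3–B4
Every bag has size at most 3, so the width is 3 − 1 = 2 and tw(G) ≤ 2. For the lower bound, G contains the cycle d–a–f–b–d, so G is not a forest; only forests have treewidth ≤ 1, hence tw(G) ≥ 2. Combining the bounds, tw(G) = 2.

2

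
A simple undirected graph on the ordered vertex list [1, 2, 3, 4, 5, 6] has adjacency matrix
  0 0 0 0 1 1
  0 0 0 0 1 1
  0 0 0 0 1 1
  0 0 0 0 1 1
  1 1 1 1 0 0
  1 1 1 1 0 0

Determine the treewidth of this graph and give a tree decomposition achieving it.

Treewidth 2.
One optimal decomposition is:
Bags: B1 = {2, 5, 6}  B2 = {3, 5, 6}  B3 = {4, 5, 6}  B4 = {1, 5, 6}
Tree: B1–B2, B2–B3, B3–B4

Each bag holds 3 vertices, so the decomposition has width 2, which upper-bounds the treewidth. The edges 5–2–6–3–5 form a cycle, so G is not a tree and its treewidth is at least 2. Therefore the treewidth is 2.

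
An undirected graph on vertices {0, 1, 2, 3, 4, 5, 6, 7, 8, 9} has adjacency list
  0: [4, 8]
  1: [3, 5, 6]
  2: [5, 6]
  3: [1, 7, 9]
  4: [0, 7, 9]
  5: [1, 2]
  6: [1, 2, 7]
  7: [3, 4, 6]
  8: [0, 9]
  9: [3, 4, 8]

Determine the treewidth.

2

A width-2 tree decomposition is:
Bags: B1 = {2, 5, 6}  B2 = {1, 5, 6}  B3 = {1, 6, 7}  B4 = {1, 3, 7}  B5 = {3, 4, 7}  B6 = {3, 4, 9}  B7 = {0, 4, 9}  B8 = {0, 8, 9}
Tree: B1–B2, B2–B3, B3–B4, B4–B5, B5–B6, B6–B7, B7–B8
Each bag holds 3 vertices, so the decomposition has width 2, which upper-bounds the treewidth. Since 2–5–1–6–2 is a cycle in G, G is not acyclic. Forests are exactly the graphs of treewidth ≤ 1, so tw(G) ≥ 2. Therefore the treewidth is 2.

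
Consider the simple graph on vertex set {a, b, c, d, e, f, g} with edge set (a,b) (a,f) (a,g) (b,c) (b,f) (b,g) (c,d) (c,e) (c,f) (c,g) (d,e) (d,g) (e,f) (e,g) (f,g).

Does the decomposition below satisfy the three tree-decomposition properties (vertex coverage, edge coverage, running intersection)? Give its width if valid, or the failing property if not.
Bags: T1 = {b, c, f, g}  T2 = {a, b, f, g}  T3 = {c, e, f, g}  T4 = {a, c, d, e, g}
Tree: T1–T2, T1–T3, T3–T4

No — bags containing vertex a are not connected in the tree.

A tree decomposition must satisfy three properties: every vertex lies in some bag; for every edge, both endpoints lie together in some bag; and for every vertex, the bags containing it form a connected subtree. Here bags containing vertex a are not connected in the tree, so the decomposition is invalid.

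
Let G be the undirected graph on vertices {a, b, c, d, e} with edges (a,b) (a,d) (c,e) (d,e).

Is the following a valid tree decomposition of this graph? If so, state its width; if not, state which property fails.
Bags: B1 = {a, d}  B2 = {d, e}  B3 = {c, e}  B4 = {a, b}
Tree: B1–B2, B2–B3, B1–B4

Yes; width 1.

Checking the three conditions: (i) the bags cover all of {a, b, c, d, e}; (ii) for each edge, some bag contains both endpoints; (iii) the bags containing any fixed vertex form a subtree. All hold, so the decomposition is valid with width 2 − 1 = 1.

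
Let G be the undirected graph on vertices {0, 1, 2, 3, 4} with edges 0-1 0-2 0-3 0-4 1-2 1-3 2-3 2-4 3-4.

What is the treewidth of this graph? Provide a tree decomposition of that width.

Treewidth 3.
One optimal decomposition is:
Bags: B1 = {0, 1, 2, 3}  B2 = {0, 2, 3, 4}
Tree: B1–B2

Each bag holds 4 vertices, so the decomposition has width 3, which upper-bounds the treewidth. For the lower bound, the 4 vertices {0, 1, 2, 3} are pairwise adjacent, and any tree decomposition puts a clique entirely inside one bag — forcing width ≥ 3. Combining the bounds, tw(G) = 3.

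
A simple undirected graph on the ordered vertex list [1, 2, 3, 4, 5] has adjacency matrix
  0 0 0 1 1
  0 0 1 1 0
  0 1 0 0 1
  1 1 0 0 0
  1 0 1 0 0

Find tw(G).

2

A width-2 tree decomposition is:
Bags: B1 = {2, 3, 5}  B2 = {2, 4, 5}  B3 = {1, 4, 5}
Tree: B1–B2, B2–B3
The largest bag has 3 vertices, giving width 2; this decomposition certifies tw(G) ≤ 2. For the lower bound, G contains the cycle 5–3–2–4–1–5, so G is not a forest; only forests have treewidth ≤ 1, hence tw(G) ≥ 2. Combining the bounds, tw(G) = 2.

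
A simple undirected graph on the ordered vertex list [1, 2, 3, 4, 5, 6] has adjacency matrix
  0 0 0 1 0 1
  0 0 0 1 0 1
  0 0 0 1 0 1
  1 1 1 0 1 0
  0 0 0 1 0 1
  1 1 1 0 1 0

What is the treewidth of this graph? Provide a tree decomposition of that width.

The largest bag has 3 vertices, giving width 2; this decomposition certifies tw(G) ≤ 2. Since 5–4–1–6–5 is a cycle in G, G is not acyclic. Forests are exactly the graphs of treewidth ≤ 1, so tw(G) ≥ 2. The upper and lower bounds meet at 2, so that is the treewidth.

Treewidth 2.
Bags: B1 = {4, 5, 6}  B2 = {1, 4, 6}  B3 = {2, 4, 6}  B4 = {3, 4, 6}
Tree: B1–B2, B2–B3, B3–B4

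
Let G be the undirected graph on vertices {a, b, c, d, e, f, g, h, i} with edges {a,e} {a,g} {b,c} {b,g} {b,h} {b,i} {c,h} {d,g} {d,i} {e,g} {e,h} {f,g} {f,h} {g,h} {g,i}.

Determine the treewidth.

2

A width-2 tree decomposition is:
Bags: B1 = {b, c, h}  B2 = {b, g, h}  B3 = {f, g, h}  B4 = {e, g, h}  B5 = {a, e, g}  B6 = {b, g, i}  B7 = {d, g, i}
Tree: B1–B2, B2–B3, B3–B4, B4–B5, B2–B6, B6–B7
The largest bag has 3 vertices, giving width 2; this decomposition certifies tw(G) ≤ 2. On the other hand G contains the 3-clique {d, g, i}. A clique must lie in a single bag of any decomposition, so no decomposition can have width below 2. Hence tw(G) = 2 exactly.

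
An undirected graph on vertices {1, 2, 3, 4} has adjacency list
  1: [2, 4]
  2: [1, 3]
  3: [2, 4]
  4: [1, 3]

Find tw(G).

A width-2 tree decomposition is:
Bags: B1 = {1, 3, 4}  B2 = {1, 2, 3}
Tree: B1–B2
Every bag has size at most 3, so the width is 3 − 1 = 2 and tw(G) ≤ 2. For the lower bound, G contains the cycle 3–4–1–2–3, so G is not a forest; only forests have treewidth ≤ 1, hence tw(G) ≥ 2. Combining the bounds, tw(G) = 2.

2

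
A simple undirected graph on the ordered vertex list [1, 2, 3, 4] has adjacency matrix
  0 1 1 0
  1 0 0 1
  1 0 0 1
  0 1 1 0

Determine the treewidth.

A width-2 tree decomposition is:
Bags: B1 = {2, 3, 4}  B2 = {1, 2, 3}
Tree: B1–B2
The largest bag has 3 vertices, giving width 2; this decomposition certifies tw(G) ≤ 2. Since 2–4–3–1–2 is a cycle in G, G is not acyclic. Forests are exactly the graphs of treewidth ≤ 1, so tw(G) ≥ 2. The upper and lower bounds meet at 2, so that is the treewidth.

2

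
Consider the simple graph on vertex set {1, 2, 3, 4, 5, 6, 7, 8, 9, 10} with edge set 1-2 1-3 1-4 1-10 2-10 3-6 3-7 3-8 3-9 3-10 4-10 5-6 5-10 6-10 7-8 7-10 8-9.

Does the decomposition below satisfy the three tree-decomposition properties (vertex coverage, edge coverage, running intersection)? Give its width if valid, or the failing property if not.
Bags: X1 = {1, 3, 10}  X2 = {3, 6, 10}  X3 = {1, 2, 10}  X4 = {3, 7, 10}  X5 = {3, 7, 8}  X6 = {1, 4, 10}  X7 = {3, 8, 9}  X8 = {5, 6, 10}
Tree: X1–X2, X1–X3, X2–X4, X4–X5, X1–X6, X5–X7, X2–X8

Checking the three conditions: (i) the bags cover all of {1, 2, 3, 4, 5, 6, 7, 8, 9, 10}; (ii) for each edge, some bag contains both endpoints; (iii) the bags containing any fixed vertex form a subtree. All hold, so the decomposition is valid with width 3 − 1 = 2.

Yes; width 2.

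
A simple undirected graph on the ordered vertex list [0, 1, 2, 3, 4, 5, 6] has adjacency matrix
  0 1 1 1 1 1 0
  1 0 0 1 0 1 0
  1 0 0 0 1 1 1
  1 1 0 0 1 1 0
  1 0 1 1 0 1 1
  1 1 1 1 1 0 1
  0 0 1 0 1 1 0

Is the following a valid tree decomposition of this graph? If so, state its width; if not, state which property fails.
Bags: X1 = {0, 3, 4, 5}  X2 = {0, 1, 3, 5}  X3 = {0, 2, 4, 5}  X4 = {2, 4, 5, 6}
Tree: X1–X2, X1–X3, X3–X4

Yes; width 3.

Vertex coverage: the bags together contain {0, 1, 2, 3, 4, 5, 6}, the full vertex set. Edge coverage: each edge of G has both endpoints in at least one bag. Running intersection: for every vertex, the bags containing it form a connected subtree. All three properties hold, so this is a valid tree decomposition of width max|bag| − 1 = 3, and hence tw(G) ≤ 3.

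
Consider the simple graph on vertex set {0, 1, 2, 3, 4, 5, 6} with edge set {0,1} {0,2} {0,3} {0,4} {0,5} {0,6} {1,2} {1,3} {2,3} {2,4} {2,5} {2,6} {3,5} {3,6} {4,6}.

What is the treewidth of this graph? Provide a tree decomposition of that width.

Every bag has size at most 4, so the width is 4 − 1 = 3 and tw(G) ≤ 3. Conversely, {0, 1, 2, 3} is a clique of size 4, and the vertices of any clique must share a bag in every tree decomposition; so some bag has ≥ 4 vertices and tw(G) ≥ 3. Therefore the treewidth is 3.

Treewidth 3.
One optimal decomposition is:
Bags: B1 = {0, 2, 4, 6}  B2 = {0, 2, 3, 6}  B3 = {0, 1, 2, 3}  B4 = {0, 2, 3, 5}
Tree: B1–B2, B2–B3, B2–B4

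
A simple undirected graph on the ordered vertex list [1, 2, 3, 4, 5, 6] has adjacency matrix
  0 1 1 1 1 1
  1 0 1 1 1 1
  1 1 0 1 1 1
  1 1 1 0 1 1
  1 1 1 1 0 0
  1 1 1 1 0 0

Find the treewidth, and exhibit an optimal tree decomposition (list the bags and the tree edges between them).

Treewidth 4.
One such decomposition:
Bags: B1 = {1, 2, 3, 4, 6}  B2 = {1, 2, 3, 4, 5}
Tree: B1–B2

Every bag has size at most 5, so the width is 5 − 1 = 4 and tw(G) ≤ 4. On the other hand G contains the 5-clique {1, 2, 3, 4, 5}. A clique must lie in a single bag of any decomposition, so no decomposition can have width below 4. Hence tw(G) = 4 exactly.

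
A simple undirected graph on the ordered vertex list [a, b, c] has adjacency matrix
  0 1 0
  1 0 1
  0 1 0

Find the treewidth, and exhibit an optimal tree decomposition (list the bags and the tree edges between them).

Every bag has size at most 2, so the width is 2 − 1 = 1 and tw(G) ≤ 1. Since G has at least one edge (e.g. b–c), it is not an edgeless graph, so tw(G) ≥ 1. Hence tw(G) = 1 exactly.

Treewidth 1.
One such decomposition:
Bags: B1 = {b, c}  B2 = {a, b}
Tree: B1–B2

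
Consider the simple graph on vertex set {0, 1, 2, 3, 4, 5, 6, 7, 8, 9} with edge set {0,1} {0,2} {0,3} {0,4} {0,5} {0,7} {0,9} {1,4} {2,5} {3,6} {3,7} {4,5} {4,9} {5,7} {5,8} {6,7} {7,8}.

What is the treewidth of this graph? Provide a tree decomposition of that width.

Treewidth 2.
One such decomposition:
Bags: B1 = {0, 4, 5}  B2 = {0, 4, 9}  B3 = {0, 1, 4}  B4 = {0, 5, 7}  B5 = {0, 3, 7}  B6 = {3, 6, 7}  B7 = {0, 2, 5}  B8 = {5, 7, 8}
Tree: B1–B2, B1–B3, B1–B4, B4–B5, B5–B6, B1–B7, B4–B8

Each bag holds 3 vertices, so the decomposition has width 2, which upper-bounds the treewidth. For the lower bound, the 3 vertices {0, 2, 5} are pairwise adjacent, and any tree decomposition puts a clique entirely inside one bag — forcing width ≥ 2. The upper and lower bounds meet at 2, so that is the treewidth.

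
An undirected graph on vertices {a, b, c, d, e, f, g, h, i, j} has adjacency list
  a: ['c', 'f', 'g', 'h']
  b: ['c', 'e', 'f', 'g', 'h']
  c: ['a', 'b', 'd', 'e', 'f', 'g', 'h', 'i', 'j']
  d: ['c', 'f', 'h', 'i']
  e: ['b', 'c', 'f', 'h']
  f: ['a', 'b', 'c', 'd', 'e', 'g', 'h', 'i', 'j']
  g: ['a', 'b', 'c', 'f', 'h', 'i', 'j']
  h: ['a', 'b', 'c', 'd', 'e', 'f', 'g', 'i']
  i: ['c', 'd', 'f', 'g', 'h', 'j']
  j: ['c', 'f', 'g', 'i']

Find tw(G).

A width-4 tree decomposition is:
Bags: B1 = {c, f, g, h, i}  B2 = {a, c, f, g, h}  B3 = {b, c, f, g, h}  B4 = {c, f, g, i, j}  B5 = {c, d, f, h, i}  B6 = {b, c, e, f, h}
Tree: B1–B2, B1–B3, B1–B4, B1–B5, B3–B6
The largest bag has 5 vertices, giving width 4; this decomposition certifies tw(G) ≤ 4. For the lower bound, the 5 vertices {c, f, g, i, j} are pairwise adjacent, and any tree decomposition puts a clique entirely inside one bag — forcing width ≥ 4. Hence tw(G) = 4 exactly.

4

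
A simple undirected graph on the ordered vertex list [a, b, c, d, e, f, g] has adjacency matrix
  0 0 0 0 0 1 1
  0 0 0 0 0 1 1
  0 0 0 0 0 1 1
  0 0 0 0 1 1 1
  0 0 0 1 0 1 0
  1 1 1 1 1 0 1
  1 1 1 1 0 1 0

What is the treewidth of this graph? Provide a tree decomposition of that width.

Treewidth 2.
Bags: B1 = {d, f, g}  B2 = {c, f, g}  B3 = {b, f, g}  B4 = {d, e, f}  B5 = {a, f, g}
Tree: B1–B2, B2–B3, B1–B4, B2–B5

Every bag has size at most 3, so the width is 3 − 1 = 2 and tw(G) ≤ 2. Conversely, {d, f, g} is a clique of size 3, and the vertices of any clique must share a bag in every tree decomposition; so some bag has ≥ 3 vertices and tw(G) ≥ 2. The upper and lower bounds meet at 2, so that is the treewidth.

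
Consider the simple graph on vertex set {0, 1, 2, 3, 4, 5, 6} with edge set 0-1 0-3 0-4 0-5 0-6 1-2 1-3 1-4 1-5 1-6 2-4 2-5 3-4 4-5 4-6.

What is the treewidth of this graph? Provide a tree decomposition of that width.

Treewidth 3.
One such decomposition:
Bags: B1 = {0, 1, 4, 5}  B2 = {1, 2, 4, 5}  B3 = {0, 1, 4, 6}  B4 = {0, 1, 3, 4}
Tree: B1–B2, B1–B3, B3–B4

The largest bag has 4 vertices, giving width 3; this decomposition certifies tw(G) ≤ 3. For the lower bound, the 4 vertices {0, 1, 3, 4} are pairwise adjacent, and any tree decomposition puts a clique entirely inside one bag — forcing width ≥ 3. Therefore the treewidth is 3.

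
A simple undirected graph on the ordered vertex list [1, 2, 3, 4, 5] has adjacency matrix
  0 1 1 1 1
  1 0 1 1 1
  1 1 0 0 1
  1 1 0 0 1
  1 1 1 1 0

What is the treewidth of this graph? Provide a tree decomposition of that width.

The largest bag has 4 vertices, giving width 3; this decomposition certifies tw(G) ≤ 3. For the lower bound, the 4 vertices {1, 2, 3, 5} are pairwise adjacent, and any tree decomposition puts a clique entirely inside one bag — forcing width ≥ 3. Hence tw(G) = 3 exactly.

Treewidth 3.
One optimal decomposition is:
Bags: B1 = {1, 2, 3, 5}  B2 = {1, 2, 4, 5}
Tree: B1–B2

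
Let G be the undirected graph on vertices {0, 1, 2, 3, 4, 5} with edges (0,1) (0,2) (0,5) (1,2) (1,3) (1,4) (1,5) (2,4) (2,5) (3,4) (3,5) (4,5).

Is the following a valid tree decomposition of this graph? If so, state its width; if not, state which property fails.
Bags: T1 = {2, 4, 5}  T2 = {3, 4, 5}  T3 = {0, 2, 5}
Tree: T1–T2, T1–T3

No — vertex 1 appears in no bag.

A tree decomposition must satisfy three properties: every vertex lies in some bag; for every edge, both endpoints lie together in some bag; and for every vertex, the bags containing it form a connected subtree. Here vertex 1 appears in no bag, so the decomposition is invalid.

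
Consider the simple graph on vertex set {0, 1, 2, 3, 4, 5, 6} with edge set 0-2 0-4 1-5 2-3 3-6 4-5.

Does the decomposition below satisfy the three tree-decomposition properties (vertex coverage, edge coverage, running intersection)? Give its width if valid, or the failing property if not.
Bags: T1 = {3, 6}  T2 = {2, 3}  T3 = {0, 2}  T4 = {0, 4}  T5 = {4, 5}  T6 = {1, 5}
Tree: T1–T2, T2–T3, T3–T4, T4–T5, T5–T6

Yes; width 1.

Vertex coverage: the bags together contain {0, 1, 2, 3, 4, 5, 6}, the full vertex set. Edge coverage: each edge of G has both endpoints in at least one bag. Running intersection: for every vertex, the bags containing it form a connected subtree. All three properties hold, so this is a valid tree decomposition of width max|bag| − 1 = 1, and hence tw(G) ≤ 1.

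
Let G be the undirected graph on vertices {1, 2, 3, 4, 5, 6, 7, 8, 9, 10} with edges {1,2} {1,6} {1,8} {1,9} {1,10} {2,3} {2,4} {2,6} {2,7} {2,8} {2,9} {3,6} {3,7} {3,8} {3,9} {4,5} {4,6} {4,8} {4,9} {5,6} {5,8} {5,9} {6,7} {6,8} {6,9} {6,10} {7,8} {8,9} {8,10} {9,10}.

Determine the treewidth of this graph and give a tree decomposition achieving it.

Treewidth 4.
One optimal decomposition is:
Bags: B1 = {4, 5, 6, 8, 9}  B2 = {2, 4, 6, 8, 9}  B3 = {1, 2, 6, 8, 9}  B4 = {2, 3, 6, 8, 9}  B5 = {2, 3, 6, 7, 8}  B6 = {1, 6, 8, 9, 10}
Tree: B1–B2, B2–B3, B2–B4, B4–B5, B3–B6

Every bag has size at most 5, so the width is 5 − 1 = 4 and tw(G) ≤ 4. For the lower bound, the 5 vertices {1, 2, 6, 8, 9} are pairwise adjacent, and any tree decomposition puts a clique entirely inside one bag — forcing width ≥ 4. Hence tw(G) = 4 exactly.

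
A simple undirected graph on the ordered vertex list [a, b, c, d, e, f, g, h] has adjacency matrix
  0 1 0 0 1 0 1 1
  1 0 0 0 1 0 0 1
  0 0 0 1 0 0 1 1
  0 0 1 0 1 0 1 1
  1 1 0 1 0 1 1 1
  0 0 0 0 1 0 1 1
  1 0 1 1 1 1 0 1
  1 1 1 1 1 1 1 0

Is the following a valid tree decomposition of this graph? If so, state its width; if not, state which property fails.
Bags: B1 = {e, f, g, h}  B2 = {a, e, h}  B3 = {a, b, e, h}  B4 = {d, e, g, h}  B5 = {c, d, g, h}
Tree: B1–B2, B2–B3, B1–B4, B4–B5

A tree decomposition must satisfy three properties: every vertex lies in some bag; for every edge, both endpoints lie together in some bag; and for every vertex, the bags containing it form a connected subtree. Here edge (g,a) lies in no bag, so the decomposition is invalid.

No — edge (g,a) lies in no bag.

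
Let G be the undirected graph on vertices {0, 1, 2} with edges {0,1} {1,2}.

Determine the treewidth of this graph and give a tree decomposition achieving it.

Each bag holds 2 vertices, so the decomposition has width 1, which upper-bounds the treewidth. Since G has at least one edge (e.g. 0–1), it is not an edgeless graph, so tw(G) ≥ 1. Hence tw(G) = 1 exactly.

Treewidth 1.
One such decomposition:
Bags: B1 = {0, 1}  B2 = {1, 2}
Tree: B1–B2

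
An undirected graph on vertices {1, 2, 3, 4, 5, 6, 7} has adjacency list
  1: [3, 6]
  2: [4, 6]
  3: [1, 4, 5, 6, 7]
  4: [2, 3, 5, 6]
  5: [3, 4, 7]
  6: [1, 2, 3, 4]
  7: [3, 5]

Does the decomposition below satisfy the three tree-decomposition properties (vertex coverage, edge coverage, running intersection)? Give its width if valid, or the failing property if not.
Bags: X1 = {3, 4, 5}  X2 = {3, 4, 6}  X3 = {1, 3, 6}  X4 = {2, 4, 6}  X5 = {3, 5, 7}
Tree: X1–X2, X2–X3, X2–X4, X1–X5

Every vertex of G appears in some bag (union = {1, 2, 3, 4, 5, 6, 7}); every edge is covered by a bag; and for each vertex v the set of bags containing v is connected in the bag tree. The decomposition is therefore valid. The largest bag has 3 vertices, so the width is 2.

Yes; width 2.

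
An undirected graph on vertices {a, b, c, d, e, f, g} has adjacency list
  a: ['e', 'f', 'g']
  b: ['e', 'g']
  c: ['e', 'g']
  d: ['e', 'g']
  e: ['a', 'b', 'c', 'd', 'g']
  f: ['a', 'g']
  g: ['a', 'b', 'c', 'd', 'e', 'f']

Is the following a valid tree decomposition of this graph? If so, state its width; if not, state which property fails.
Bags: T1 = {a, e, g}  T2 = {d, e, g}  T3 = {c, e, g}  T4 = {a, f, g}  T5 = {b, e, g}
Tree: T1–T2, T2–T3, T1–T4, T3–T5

Vertex coverage: the bags together contain {a, b, c, d, e, f, g}, the full vertex set. Edge coverage: each edge of G has both endpoints in at least one bag. Running intersection: for every vertex, the bags containing it form a connected subtree. All three properties hold, so this is a valid tree decomposition of width max|bag| − 1 = 2, and hence tw(G) ≤ 2.

Yes; width 2.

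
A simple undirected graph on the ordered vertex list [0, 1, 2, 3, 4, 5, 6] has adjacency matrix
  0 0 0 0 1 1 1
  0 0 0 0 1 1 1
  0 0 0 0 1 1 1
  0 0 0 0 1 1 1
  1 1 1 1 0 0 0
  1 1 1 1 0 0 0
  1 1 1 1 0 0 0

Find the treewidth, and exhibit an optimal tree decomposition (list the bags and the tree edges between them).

Treewidth 3.
Bags: B1 = {0, 4, 5, 6}  B2 = {3, 4, 5, 6}  B3 = {2, 4, 5, 6}  B4 = {1, 4, 5, 6}
Tree: B1–B2, B2–B3, B3–B4

The largest bag has 4 vertices, giving width 3; this decomposition certifies tw(G) ≤ 3. For the lower bound: the 4 vertex sets {0,4}, {3,5}, {6}, {2} are disjoint, each induces a connected subgraph, and every pair is joined by at least one edge of G. Contracting each set to a single vertex therefore yields K_{4} as a minor, and since treewidth is minor-monotone, tw(G) ≥ tw(K_{4}) = 3. The upper and lower bounds meet at 3, so that is the treewidth.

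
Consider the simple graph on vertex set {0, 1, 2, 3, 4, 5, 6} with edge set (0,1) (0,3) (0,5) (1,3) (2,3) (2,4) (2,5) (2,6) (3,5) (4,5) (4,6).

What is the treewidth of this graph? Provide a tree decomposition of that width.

Every bag has size at most 3, so the width is 3 − 1 = 2 and tw(G) ≤ 2. On the other hand G contains the 3-clique {0, 1, 3}. A clique must lie in a single bag of any decomposition, so no decomposition can have width below 2. Combining the bounds, tw(G) = 2.

Treewidth 2.
One optimal decomposition is:
Bags: B1 = {0, 1, 3}  B2 = {0, 3, 5}  B3 = {2, 3, 5}  B4 = {2, 4, 5}  B5 = {2, 4, 6}
Tree: B1–B2, B2–B3, B3–B4, B4–B5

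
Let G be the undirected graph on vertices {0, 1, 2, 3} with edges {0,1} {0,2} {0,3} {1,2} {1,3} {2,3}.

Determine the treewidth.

3

A width-3 tree decomposition is:
Bags: B1 = {0, 1, 2, 3}
Tree: (single bag)
With just one bag of size 4, the width is 4 − 1 = 3, so tw(G) ≤ 3. On the other hand G contains the 4-clique {0, 1, 2, 3}. A clique must lie in a single bag of any decomposition, so no decomposition can have width below 3. Combining the bounds, tw(G) = 3.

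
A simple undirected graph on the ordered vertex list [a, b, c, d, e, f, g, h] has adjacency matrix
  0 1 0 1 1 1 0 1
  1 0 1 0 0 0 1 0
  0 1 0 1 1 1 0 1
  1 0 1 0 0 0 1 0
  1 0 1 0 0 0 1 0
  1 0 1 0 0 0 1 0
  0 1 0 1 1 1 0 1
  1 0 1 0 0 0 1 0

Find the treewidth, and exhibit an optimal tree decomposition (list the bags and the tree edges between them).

The largest bag has 4 vertices, giving width 3; this decomposition certifies tw(G) ≤ 3. For the lower bound: the 4 vertex sets {b,g}, {c,e}, {a}, {f} are disjoint, each induces a connected subgraph, and every pair is joined by at least one edge of G. Contracting each set to a single vertex therefore yields K_{4} as a minor, and since treewidth is minor-monotone, tw(G) ≥ tw(K_{4}) = 3. Hence tw(G) = 3 exactly.

Treewidth 3.
Bags: B1 = {a, b, c, g}  B2 = {a, c, e, g}  B3 = {a, c, f, g}  B4 = {a, c, g, h}  B5 = {a, c, d, g}
Tree: B1–B2, B2–B3, B3–B4, B4–B5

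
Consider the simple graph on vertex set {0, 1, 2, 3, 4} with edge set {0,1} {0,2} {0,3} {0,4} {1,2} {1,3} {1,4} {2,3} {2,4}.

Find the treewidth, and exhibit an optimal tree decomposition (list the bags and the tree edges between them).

Treewidth 3.
One such decomposition:
Bags: B1 = {0, 1, 2, 4}  B2 = {0, 1, 2, 3}
Tree: B1–B2

The largest bag has 4 vertices, giving width 3; this decomposition certifies tw(G) ≤ 3. On the other hand G contains the 4-clique {0, 1, 2, 3}. A clique must lie in a single bag of any decomposition, so no decomposition can have width below 3. Therefore the treewidth is 3.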